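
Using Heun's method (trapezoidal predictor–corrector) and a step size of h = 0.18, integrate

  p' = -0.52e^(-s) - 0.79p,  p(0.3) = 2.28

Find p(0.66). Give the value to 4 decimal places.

1.6175

Heun: k1 = f(s_n, p_n); k2 = f(s_n + h, p_n + h·k1); p_{n+1} = p_n + (h/2)·(k1 + k2).
s=0.300000, p=2.280000:
  k1 = f(0.300000, 2.280000) = -2.186425
  k2 = f(0.480000, 1.886443) = -1.812058
  p ← 2.280000 + (0.18/2)·(-2.186425 + (-1.812058)) = 1.920137
s=0.480000, p=1.920137:
  k1 = f(0.480000, 1.920137) = -1.838675
  k2 = f(0.660000, 1.589175) = -1.524211
  p ← 1.920137 + (0.18/2)·(-1.838675 + (-1.524211)) = 1.617477
p(0.66) ≈ 1.6175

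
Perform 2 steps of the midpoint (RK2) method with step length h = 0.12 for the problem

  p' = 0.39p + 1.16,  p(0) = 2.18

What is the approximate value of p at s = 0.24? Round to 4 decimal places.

Midpoint: k1 = f(s_n, p_n); k2 = f(s_n + h/2, p_n + (h/2)·k1); p_{n+1} = p_n + h·k2.
s=0.000000, p=2.180000:
  k1 = f(0.000000, 2.180000) = 2.010200
  k2 = f(0.060000, 2.300612) = 2.057239
  p ← 2.180000 + 0.12·2.057239 = 2.426869
s=0.120000, p=2.426869:
  k1 = f(0.120000, 2.426869) = 2.106479
  k2 = f(0.180000, 2.553257) = 2.155770
  p ← 2.426869 + 0.12·2.155770 = 2.685561
p(0.24) ≈ 2.6856

2.6856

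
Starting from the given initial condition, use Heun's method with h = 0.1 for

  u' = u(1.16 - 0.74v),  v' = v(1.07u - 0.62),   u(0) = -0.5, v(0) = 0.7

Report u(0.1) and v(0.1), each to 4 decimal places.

Heun on (u,v): k1 = f(t_n, state_n); k2 = f(t_n + h, state_n + h·k1); state_{n+1} = state_n + (h/2)·(k1 + k2).
0.000000: (-0.500000, 0.700000)
  k1 = (-0.321000, -0.808500)
  predictor → (-0.532100, 0.619150)
  k2 = (-0.373443, -0.736384)
  → (-0.534722, 0.622756)
(u(0.1), v(0.1)) ≈ (-0.5347, 0.6228)

-0.5347, 0.6228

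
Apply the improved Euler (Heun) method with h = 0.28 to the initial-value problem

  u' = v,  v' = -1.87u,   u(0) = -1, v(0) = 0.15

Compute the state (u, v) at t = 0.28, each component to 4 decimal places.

Heun on (u,v): k1 = f(t_n, state_n); k2 = f(t_n + h, state_n + h·k1); state_{n+1} = state_n + (h/2)·(k1 + k2).
0.000000: (-1.000000, 0.150000)
  k1 = (0.150000, 1.870000)
  predictor → (-0.958000, 0.673600)
  k2 = (0.673600, 1.791460)
  → (-0.884696, 0.662604)
(u(0.28), v(0.28)) ≈ (-0.8847, 0.6626)

-0.8847, 0.6626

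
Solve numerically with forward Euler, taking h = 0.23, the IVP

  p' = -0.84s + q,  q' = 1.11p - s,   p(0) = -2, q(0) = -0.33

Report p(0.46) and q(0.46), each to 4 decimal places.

Euler on (p,q): p_{n+1} = p_n + h·p', q_{n+1} = q_n + h·q'.
0.000000: (-2.000000, -0.330000); f=(-0.330000, -2.220000) → (-2.075900, -0.840600)
0.230000: (-2.075900, -0.840600); f=(-1.033800, -2.534249) → (-2.313674, -1.423477)
(p(0.46), q(0.46)) ≈ (-2.3137, -1.4235)

-2.3137, -1.4235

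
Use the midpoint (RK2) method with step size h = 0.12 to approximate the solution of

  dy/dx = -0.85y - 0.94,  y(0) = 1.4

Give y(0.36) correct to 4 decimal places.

Midpoint: k1 = f(x_n, y_n); k2 = f(x_n + h/2, y_n + (h/2)·k1); y_{n+1} = y_n + h·k2.
x=0.000000, y=1.400000:
  k1 = f(0.000000, 1.400000) = -2.130000
  k2 = f(0.060000, 1.272200) = -2.021370
  y ← 1.400000 + 0.12·(-2.021370) = 1.157436
x=0.120000, y=1.157436:
  k1 = f(0.120000, 1.157436) = -1.923820
  k2 = f(0.180000, 1.042006) = -1.825705
  y ← 1.157436 + 0.12·(-1.825705) = 0.938351
x=0.240000, y=0.938351:
  k1 = f(0.240000, 0.938351) = -1.737598
  k2 = f(0.300000, 0.834095) = -1.648981
  y ← 0.938351 + 0.12·(-1.648981) = 0.740473
y(0.36) ≈ 0.7405

0.7405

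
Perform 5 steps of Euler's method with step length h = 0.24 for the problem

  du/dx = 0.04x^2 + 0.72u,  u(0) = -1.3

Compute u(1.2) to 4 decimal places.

-2.8658

Euler: u_{n+1} = u_n + h·f(x_n, u_n).
x=0.000000, u=-1.300000: f=-0.936000 → u ← -1.300000 + 0.24·(-0.936000) = -1.524640
x=0.240000, u=-1.524640: f=-1.095437 → u ← -1.524640 + 0.24·(-1.095437) = -1.787545
x=0.480000, u=-1.787545: f=-1.277816 → u ← -1.787545 + 0.24·(-1.277816) = -2.094221
x=0.720000, u=-2.094221: f=-1.487103 → u ← -2.094221 + 0.24·(-1.487103) = -2.451125
x=0.960000, u=-2.451125: f=-1.727946 → u ← -2.451125 + 0.24·(-1.727946) = -2.865833
u(1.2) ≈ -2.8658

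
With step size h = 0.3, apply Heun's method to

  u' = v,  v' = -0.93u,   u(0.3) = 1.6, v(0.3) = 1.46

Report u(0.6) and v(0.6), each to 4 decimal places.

Heun on (u,v): k1 = f(s_n, state_n); k2 = f(s_n + h, state_n + h·k1); state_{n+1} = state_n + (h/2)·(k1 + k2).
0.300000: (1.600000, 1.460000)
  k1 = (1.460000, -1.488000)
  predictor → (2.038000, 1.013600)
  k2 = (1.013600, -1.895340)
  → (1.971040, 0.952499)
(u(0.6), v(0.6)) ≈ (1.9710, 0.9525)

1.9710, 0.9525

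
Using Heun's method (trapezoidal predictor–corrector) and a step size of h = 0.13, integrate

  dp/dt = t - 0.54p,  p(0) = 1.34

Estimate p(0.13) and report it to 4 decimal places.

Heun: k1 = f(t_n, p_n); k2 = f(t_n + h, p_n + h·k1); p_{n+1} = p_n + (h/2)·(k1 + k2).
t=0.000000, p=1.340000:
  k1 = f(0.000000, 1.340000) = -0.723600
  k2 = f(0.130000, 1.245932) = -0.542803
  p ← 1.340000 + (0.13/2)·(-0.723600 + (-0.542803)) = 1.257684
p(0.13) ≈ 1.2577

1.2577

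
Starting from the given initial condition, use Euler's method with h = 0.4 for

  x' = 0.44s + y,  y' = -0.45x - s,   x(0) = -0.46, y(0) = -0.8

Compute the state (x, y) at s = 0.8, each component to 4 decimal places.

Euler on (x,y): x_{n+1} = x_n + h·x', y_{n+1} = y_n + h·y'.
0.000000: (-0.460000, -0.800000); f=(-0.800000, 0.207000) → (-0.780000, -0.717200)
0.400000: (-0.780000, -0.717200); f=(-0.541200, -0.049000) → (-0.996480, -0.736800)
(x(0.8), y(0.8)) ≈ (-0.9965, -0.7368)

-0.9965, -0.7368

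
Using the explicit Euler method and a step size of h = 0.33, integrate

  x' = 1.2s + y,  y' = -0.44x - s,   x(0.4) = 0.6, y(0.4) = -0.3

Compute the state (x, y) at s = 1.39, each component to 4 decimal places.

0.9145, -1.3184

Euler on (x,y): x_{n+1} = x_n + h·x', y_{n+1} = y_n + h·y'.
0.400000: (0.600000, -0.300000); f=(0.180000, -0.664000) → (0.659400, -0.519120)
0.730000: (0.659400, -0.519120); f=(0.356880, -1.020136) → (0.777170, -0.855765)
1.060000: (0.777170, -0.855765); f=(0.416235, -1.401955) → (0.914528, -1.318410)
(x(1.39), y(1.39)) ≈ (0.9145, -1.3184)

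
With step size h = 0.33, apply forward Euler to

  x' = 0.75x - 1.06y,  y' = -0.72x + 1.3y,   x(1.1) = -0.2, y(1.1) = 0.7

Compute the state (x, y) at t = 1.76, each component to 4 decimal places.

-0.9832, 1.6148

Euler on (x,y): x_{n+1} = x_n + h·x', y_{n+1} = y_n + h·y'.
1.100000: (-0.200000, 0.700000); f=(-0.892000, 1.054000) → (-0.494360, 1.047820)
1.430000: (-0.494360, 1.047820); f=(-1.481459, 1.718105) → (-0.983242, 1.614795)
(x(1.76), y(1.76)) ≈ (-0.9832, 1.6148)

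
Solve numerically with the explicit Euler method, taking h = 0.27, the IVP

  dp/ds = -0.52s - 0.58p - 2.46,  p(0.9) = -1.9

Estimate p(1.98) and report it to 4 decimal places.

Euler: p_{n+1} = p_n + h·f(s_n, p_n).
s=0.900000, p=-1.900000: f=-1.826000 → p ← -1.900000 + 0.27·(-1.826000) = -2.393020
s=1.170000, p=-2.393020: f=-1.680448 → p ← -2.393020 + 0.27·(-1.680448) = -2.846741
s=1.440000, p=-2.846741: f=-1.557690 → p ← -2.846741 + 0.27·(-1.557690) = -3.267317
s=1.710000, p=-3.267317: f=-1.454156 → p ← -3.267317 + 0.27·(-1.454156) = -3.659940
p(1.98) ≈ -3.6599

-3.6599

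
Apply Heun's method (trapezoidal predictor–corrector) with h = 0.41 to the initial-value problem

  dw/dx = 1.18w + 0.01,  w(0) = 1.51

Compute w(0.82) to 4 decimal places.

Heun: k1 = f(x_n, w_n); k2 = f(x_n + h, w_n + h·k1); w_{n+1} = w_n + (h/2)·(k1 + k2).
x=0.000000, w=1.510000:
  k1 = f(0.000000, 1.510000) = 1.791800
  k2 = f(0.410000, 2.244638) = 2.658673
  w ← 1.510000 + (0.41/2)·(1.791800 + 2.658673) = 2.422347
x=0.410000, w=2.422347:
  k1 = f(0.410000, 2.422347) = 2.868369
  k2 = f(0.820000, 3.598378) = 4.256086
  w ← 2.422347 + (0.41/2)·(2.868369 + 4.256086) = 3.882860
w(0.82) ≈ 3.8829

3.8829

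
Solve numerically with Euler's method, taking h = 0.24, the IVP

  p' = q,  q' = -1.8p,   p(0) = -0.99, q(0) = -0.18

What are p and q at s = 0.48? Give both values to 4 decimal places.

-0.9738, 0.6940

Euler on (p,q): p_{n+1} = p_n + h·p', q_{n+1} = q_n + h·q'.
0.000000: (-0.990000, -0.180000); f=(-0.180000, 1.782000) → (-1.033200, 0.247680)
0.240000: (-1.033200, 0.247680); f=(0.247680, 1.859760) → (-0.973757, 0.694022)
(p(0.48), q(0.48)) ≈ (-0.9738, 0.6940)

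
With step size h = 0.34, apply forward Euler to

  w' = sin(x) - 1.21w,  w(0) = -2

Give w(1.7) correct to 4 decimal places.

0.4589

Euler: w_{n+1} = w_n + h·f(x_n, w_n).
x=0.000000, w=-2.000000: f=2.420000 → w ← -2.000000 + 0.34·2.420000 = -1.177200
x=0.340000, w=-1.177200: f=1.757899 → w ← -1.177200 + 0.34·1.757899 = -0.579514
x=0.680000, w=-0.579514: f=1.330005 → w ← -0.579514 + 0.34·1.330005 = -0.127312
x=1.020000, w=-0.127312: f=1.006156 → w ← -0.127312 + 0.34·1.006156 = 0.214781
x=1.360000, w=0.214781: f=0.717980 → w ← 0.214781 + 0.34·0.717980 = 0.458894
w(1.7) ≈ 0.4589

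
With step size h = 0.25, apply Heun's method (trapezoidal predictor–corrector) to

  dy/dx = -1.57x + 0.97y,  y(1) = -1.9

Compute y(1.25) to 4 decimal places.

-2.9058

Heun: k1 = f(x_n, y_n); k2 = f(x_n + h, y_n + h·k1); y_{n+1} = y_n + (h/2)·(k1 + k2).
x=1.000000, y=-1.900000:
  k1 = f(1.000000, -1.900000) = -3.413000
  k2 = f(1.250000, -2.753250) = -4.633153
  y ← -1.900000 + (0.25/2)·(-3.413000 + (-4.633153)) = -2.905769
y(1.25) ≈ -2.9058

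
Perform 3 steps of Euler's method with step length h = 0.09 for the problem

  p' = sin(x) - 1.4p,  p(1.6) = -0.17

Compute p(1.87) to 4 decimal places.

0.1214

Euler: p_{n+1} = p_n + h·f(x_n, p_n).
x=1.600000, p=-0.170000: f=1.237574 → p ← -0.170000 + 0.09·1.237574 = -0.058618
x=1.690000, p=-0.058618: f=1.074969 → p ← -0.058618 + 0.09·1.074969 = 0.038129
x=1.780000, p=0.038129: f=0.924816 → p ← 0.038129 + 0.09·0.924816 = 0.121362
p(1.87) ≈ 0.1214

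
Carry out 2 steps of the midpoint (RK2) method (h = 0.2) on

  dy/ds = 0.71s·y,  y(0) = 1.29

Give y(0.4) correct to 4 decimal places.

1.3648

Midpoint: k1 = f(s_n, y_n); k2 = f(s_n + h/2, y_n + (h/2)·k1); y_{n+1} = y_n + h·k2.
s=0.000000, y=1.290000:
  k1 = f(0.000000, 1.290000) = 0.000000
  k2 = f(0.100000, 1.290000) = 0.091590
  y ← 1.290000 + 0.2·0.091590 = 1.308318
s=0.200000, y=1.308318:
  k1 = f(0.200000, 1.308318) = 0.185781
  k2 = f(0.300000, 1.326896) = 0.282629
  y ← 1.308318 + 0.2·0.282629 = 1.364844
y(0.4) ≈ 1.3648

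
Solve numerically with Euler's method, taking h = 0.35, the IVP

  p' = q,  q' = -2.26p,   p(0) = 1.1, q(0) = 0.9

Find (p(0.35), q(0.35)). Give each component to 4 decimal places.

1.4150, 0.0299

Euler on (p,q): p_{n+1} = p_n + h·p', q_{n+1} = q_n + h·q'.
0.000000: (1.100000, 0.900000); f=(0.900000, -2.486000) → (1.415000, 0.029900)
(p(0.35), q(0.35)) ≈ (1.4150, 0.0299)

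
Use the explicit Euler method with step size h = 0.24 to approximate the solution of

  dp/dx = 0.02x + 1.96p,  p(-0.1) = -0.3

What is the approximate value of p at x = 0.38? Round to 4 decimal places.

Euler: p_{n+1} = p_n + h·f(x_n, p_n).
x=-0.100000, p=-0.300000: f=-0.590000 → p ← -0.300000 + 0.24·(-0.590000) = -0.441600
x=0.140000, p=-0.441600: f=-0.862736 → p ← -0.441600 + 0.24·(-0.862736) = -0.648657
p(0.38) ≈ -0.6487

-0.6487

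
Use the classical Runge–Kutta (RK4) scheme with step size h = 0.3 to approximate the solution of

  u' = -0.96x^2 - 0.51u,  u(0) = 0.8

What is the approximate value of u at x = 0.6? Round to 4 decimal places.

RK4: k1 = f(x_n, u_n); k2 = f(x_n + h/2, u_n + (h/2)·k1); k3 = f(x_n + h/2, u_n + (h/2)·k2); k4 = f(x_n + h, u_n + h·k3); u_{n+1} = u_n + (h/6)·(k1 + 2k2 + 2k3 + k4).
x=0.000000, u=0.800000:
  k1 = f(0.000000, 0.800000) = -0.408000
  k2 = f(0.150000, 0.738800) = -0.398388
  k3 = f(0.150000, 0.740242) = -0.399123
  k4 = f(0.300000, 0.680263) = -0.433334
  u ← 0.800000 + (0.3/6)·(k1 + 2k2 + 2k3 + k4) = 0.678182
x=0.300000, u=0.678182:
  k1 = f(0.300000, 0.678182) = -0.432273
  k2 = f(0.450000, 0.613341) = -0.507204
  k3 = f(0.450000, 0.602102) = -0.501472
  k4 = f(0.600000, 0.527741) = -0.614748
  u ← 0.678182 + (0.3/6)·(k1 + 2k2 + 2k3 + k4) = 0.524964
u(0.6) ≈ 0.5250

0.5250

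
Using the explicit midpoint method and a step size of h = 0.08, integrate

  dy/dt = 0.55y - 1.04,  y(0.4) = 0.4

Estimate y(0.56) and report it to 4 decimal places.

Midpoint: k1 = f(t_n, y_n); k2 = f(t_n + h/2, y_n + (h/2)·k1); y_{n+1} = y_n + h·k2.
t=0.400000, y=0.400000:
  k1 = f(0.400000, 0.400000) = -0.820000
  k2 = f(0.440000, 0.367200) = -0.838040
  y ← 0.400000 + 0.08·(-0.838040) = 0.332957
t=0.480000, y=0.332957:
  k1 = f(0.480000, 0.332957) = -0.856874
  k2 = f(0.520000, 0.298682) = -0.875725
  y ← 0.332957 + 0.08·(-0.875725) = 0.262899
y(0.56) ≈ 0.2629

0.2629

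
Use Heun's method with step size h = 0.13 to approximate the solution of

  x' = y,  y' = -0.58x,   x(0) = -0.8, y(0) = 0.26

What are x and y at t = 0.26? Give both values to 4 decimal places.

-0.7171, 0.3750

Heun on (x,y): k1 = f(t_n, state_n); k2 = f(t_n + h, state_n + h·k1); state_{n+1} = state_n + (h/2)·(k1 + k2).
0.000000: (-0.800000, 0.260000)
  k1 = (0.260000, 0.464000)
  predictor → (-0.766200, 0.320320)
  k2 = (0.320320, 0.444396)
  → (-0.762279, 0.319046)
0.130000: (-0.762279, 0.319046)
  k1 = (0.319046, 0.442122)
  predictor → (-0.720803, 0.376522)
  k2 = (0.376522, 0.418066)
  → (-0.717067, 0.374958)
(x(0.26), y(0.26)) ≈ (-0.7171, 0.3750)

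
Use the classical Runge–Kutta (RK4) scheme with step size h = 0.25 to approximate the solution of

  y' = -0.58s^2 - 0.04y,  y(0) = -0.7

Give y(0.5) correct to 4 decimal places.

RK4: k1 = f(s_n, y_n); k2 = f(s_n + h/2, y_n + (h/2)·k1); k3 = f(s_n + h/2, y_n + (h/2)·k2); k4 = f(s_n + h, y_n + h·k3); y_{n+1} = y_n + (h/6)·(k1 + 2k2 + 2k3 + k4).
s=0.000000, y=-0.700000:
  k1 = f(0.000000, -0.700000) = 0.028000
  k2 = f(0.125000, -0.696500) = 0.018798
  k3 = f(0.125000, -0.697650) = 0.018844
  k4 = f(0.250000, -0.695289) = -0.008438
  y ← -0.700000 + (0.25/6)·(k1 + 2k2 + 2k3 + k4) = -0.696048
s=0.250000, y=-0.696048:
  k1 = f(0.250000, -0.696048) = -0.008408
  k2 = f(0.375000, -0.697099) = -0.053679
  k3 = f(0.375000, -0.702758) = -0.053452
  k4 = f(0.500000, -0.709411) = -0.116624
  y ← -0.696048 + (0.25/6)·(k1 + 2k2 + 2k3 + k4) = -0.710185
y(0.5) ≈ -0.7102

-0.7102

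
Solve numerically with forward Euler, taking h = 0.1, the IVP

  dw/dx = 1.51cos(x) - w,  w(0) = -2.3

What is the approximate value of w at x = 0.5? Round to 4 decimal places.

-0.7607

Euler: w_{n+1} = w_n + h·f(x_n, w_n).
x=0.000000, w=-2.300000: f=3.810000 → w ← -2.300000 + 0.1·3.810000 = -1.919000
x=0.100000, w=-1.919000: f=3.421456 → w ← -1.919000 + 0.1·3.421456 = -1.576854
x=0.200000, w=-1.576854: f=3.056755 → w ← -1.576854 + 0.1·3.056755 = -1.271179
x=0.300000, w=-1.271179: f=2.713737 → w ← -1.271179 + 0.1·2.713737 = -0.999805
x=0.400000, w=-0.999805: f=2.390607 → w ← -0.999805 + 0.1·2.390607 = -0.760744
w(0.5) ≈ -0.7607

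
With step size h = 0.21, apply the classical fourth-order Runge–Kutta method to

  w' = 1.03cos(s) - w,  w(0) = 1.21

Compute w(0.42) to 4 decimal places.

RK4: k1 = f(s_n, w_n); k2 = f(s_n + h/2, w_n + (h/2)·k1); k3 = f(s_n + h/2, w_n + (h/2)·k2); k4 = f(s_n + h, w_n + h·k3); w_{n+1} = w_n + (h/6)·(k1 + 2k2 + 2k3 + k4).
s=0.000000, w=1.210000:
  k1 = f(0.000000, 1.210000) = -0.180000
  k2 = f(0.105000, 1.191100) = -0.166773
  k3 = f(0.105000, 1.192489) = -0.168162
  k4 = f(0.210000, 1.174686) = -0.167314
  w ← 1.210000 + (0.21/6)·(k1 + 2k2 + 2k3 + k4) = 1.174399
s=0.210000, w=1.174399:
  k1 = f(0.210000, 1.174399) = -0.167027
  k2 = f(0.315000, 1.156861) = -0.177541
  k3 = f(0.315000, 1.155757) = -0.176437
  k4 = f(0.420000, 1.137347) = -0.196865
  w ← 1.174399 + (0.21/6)·(k1 + 2k2 + 2k3 + k4) = 1.136884
w(0.42) ≈ 1.1369

1.1369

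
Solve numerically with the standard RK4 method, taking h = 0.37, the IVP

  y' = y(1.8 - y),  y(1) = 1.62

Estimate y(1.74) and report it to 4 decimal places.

1.7486

RK4: k1 = f(x_n, y_n); k2 = f(x_n + h/2, y_n + (h/2)·k1); k3 = f(x_n + h/2, y_n + (h/2)·k2); k4 = f(x_n + h, y_n + h·k3); y_{n+1} = y_n + (h/6)·(k1 + 2k2 + 2k3 + k4).
x=1.000000, y=1.620000:
  k1 = f(1.000000, 1.620000) = 0.291600
  k2 = f(1.185000, 1.673946) = 0.211008
  k3 = f(1.185000, 1.659036) = 0.233864
  k4 = f(1.370000, 1.706530) = 0.159510
  y ← 1.620000 + (0.37/6)·(k1 + 2k2 + 2k3 + k4) = 1.702686
x=1.370000, y=1.702686:
  k1 = f(1.370000, 1.702686) = 0.165695
  k2 = f(1.555000, 1.733340) = 0.115545
  k3 = f(1.555000, 1.724062) = 0.130922
  k4 = f(1.740000, 1.751127) = 0.085583
  y ← 1.702686 + (0.37/6)·(k1 + 2k2 + 2k3 + k4) = 1.748579
y(1.74) ≈ 1.7486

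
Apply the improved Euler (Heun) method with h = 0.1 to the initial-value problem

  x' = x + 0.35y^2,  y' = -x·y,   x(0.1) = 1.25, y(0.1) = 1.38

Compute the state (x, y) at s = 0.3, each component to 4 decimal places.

Heun on (x,y): k1 = f(s_n, state_n); k2 = f(s_n + h, state_n + h·k1); state_{n+1} = state_n + (h/2)·(k1 + k2).
0.100000: (1.250000, 1.380000)
  k1 = (1.916540, -1.725000)
  predictor → (1.441654, 1.207500)
  k2 = (1.951974, -1.740797)
  → (1.443426, 1.206710)
0.200000: (1.443426, 1.206710)
  k1 = (1.953078, -1.741796)
  predictor → (1.638733, 1.032530)
  k2 = (2.011875, -1.692042)
  → (1.641673, 1.035018)
(x(0.3), y(0.3)) ≈ (1.6417, 1.0350)

1.6417, 1.0350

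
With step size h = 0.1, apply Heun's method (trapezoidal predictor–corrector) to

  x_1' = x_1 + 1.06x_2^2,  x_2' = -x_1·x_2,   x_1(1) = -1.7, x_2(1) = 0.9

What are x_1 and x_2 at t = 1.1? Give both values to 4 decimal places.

-1.7725, 1.0704

Heun on (x_1,x_2): k1 = f(t_n, state_n); k2 = f(t_n + h, state_n + h·k1); state_{n+1} = state_n + (h/2)·(k1 + k2).
1.000000: (-1.700000, 0.900000)
  k1 = (-0.841400, 1.530000)
  predictor → (-1.784140, 1.053000)
  k2 = (-0.608802, 1.878699)
  → (-1.772510, 1.070435)
(x_1(1.1), x_2(1.1)) ≈ (-1.7725, 1.0704)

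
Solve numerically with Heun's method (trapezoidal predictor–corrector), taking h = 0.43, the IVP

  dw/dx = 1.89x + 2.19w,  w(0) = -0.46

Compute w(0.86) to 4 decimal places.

-1.5113

Heun: k1 = f(x_n, w_n); k2 = f(x_n + h, w_n + h·k1); w_{n+1} = w_n + (h/2)·(k1 + k2).
x=0.000000, w=-0.460000:
  k1 = f(0.000000, -0.460000) = -1.007400
  k2 = f(0.430000, -0.893182) = -1.143369
  w ← -0.460000 + (0.43/2)·(-1.007400 + (-1.143369)) = -0.922415
x=0.430000, w=-0.922415:
  k1 = f(0.430000, -0.922415) = -1.207389
  k2 = f(0.860000, -1.441593) = -1.531688
  w ← -0.922415 + (0.43/2)·(-1.207389 + (-1.531688)) = -1.511317
w(0.86) ≈ -1.5113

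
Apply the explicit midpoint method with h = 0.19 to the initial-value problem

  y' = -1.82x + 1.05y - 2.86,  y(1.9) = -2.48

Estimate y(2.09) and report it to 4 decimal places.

-4.3771

Midpoint: k1 = f(x_n, y_n); k2 = f(x_n + h/2, y_n + (h/2)·k1); y_{n+1} = y_n + h·k2.
x=1.900000, y=-2.480000:
  k1 = f(1.900000, -2.480000) = -8.922000
  k2 = f(1.995000, -3.327590) = -9.984870
  y ← -2.480000 + 0.19·(-9.984870) = -4.377125
y(2.09) ≈ -4.3771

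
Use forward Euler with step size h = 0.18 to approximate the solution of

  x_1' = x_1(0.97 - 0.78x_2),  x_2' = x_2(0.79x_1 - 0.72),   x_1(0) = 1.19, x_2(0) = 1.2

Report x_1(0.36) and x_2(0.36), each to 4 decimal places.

1.1966, 1.2983

Euler on (x_1,x_2): x_1_{n+1} = x_1_n + h·x_1', x_2_{n+1} = x_2_n + h·x_2'.
0.000000: (1.190000, 1.200000); f=(0.040460, 0.264120) → (1.197283, 1.247542)
0.180000: (1.197283, 1.247542); f=(-0.003691, 0.281762) → (1.196618, 1.298259)
(x_1(0.36), x_2(0.36)) ≈ (1.1966, 1.2983)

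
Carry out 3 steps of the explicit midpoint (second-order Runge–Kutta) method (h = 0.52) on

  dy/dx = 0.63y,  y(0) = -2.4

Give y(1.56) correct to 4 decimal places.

Midpoint: k1 = f(x_n, y_n); k2 = f(x_n + h/2, y_n + (h/2)·k1); y_{n+1} = y_n + h·k2.
x=0.000000, y=-2.400000:
  k1 = f(0.000000, -2.400000) = -1.512000
  k2 = f(0.260000, -2.793120) = -1.759666
  y ← -2.400000 + 0.52·(-1.759666) = -3.315026
x=0.520000, y=-3.315026:
  k1 = f(0.520000, -3.315026) = -2.088466
  k2 = f(0.780000, -3.858027) = -2.430557
  y ← -3.315026 + 0.52·(-2.430557) = -4.578916
x=1.040000, y=-4.578916:
  k1 = f(1.040000, -4.578916) = -2.884717
  k2 = f(1.300000, -5.328942) = -3.357234
  y ← -4.578916 + 0.52·(-3.357234) = -6.324677
y(1.56) ≈ -6.3247

-6.3247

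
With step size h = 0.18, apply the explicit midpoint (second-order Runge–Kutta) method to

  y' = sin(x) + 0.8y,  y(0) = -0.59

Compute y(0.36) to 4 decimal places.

-0.7172

Midpoint: k1 = f(x_n, y_n); k2 = f(x_n + h/2, y_n + (h/2)·k1); y_{n+1} = y_n + h·k2.
x=0.000000, y=-0.590000:
  k1 = f(0.000000, -0.590000) = -0.472000
  k2 = f(0.090000, -0.632480) = -0.416105
  y ← -0.590000 + 0.18·(-0.416105) = -0.664899
x=0.180000, y=-0.664899:
  k1 = f(0.180000, -0.664899) = -0.352890
  k2 = f(0.270000, -0.696659) = -0.290596
  y ← -0.664899 + 0.18·(-0.290596) = -0.717206
y(0.36) ≈ -0.7172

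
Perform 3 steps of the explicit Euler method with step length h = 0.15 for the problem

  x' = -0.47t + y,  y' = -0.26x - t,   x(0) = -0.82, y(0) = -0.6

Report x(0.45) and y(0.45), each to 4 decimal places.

Euler on (x,y): x_{n+1} = x_n + h·x', y_{n+1} = y_n + h·y'.
0.000000: (-0.820000, -0.600000); f=(-0.600000, 0.213200) → (-0.910000, -0.568020)
0.150000: (-0.910000, -0.568020); f=(-0.638520, 0.086600) → (-1.005778, -0.555030)
0.300000: (-1.005778, -0.555030); f=(-0.696030, -0.038498) → (-1.110182, -0.560805)
(x(0.45), y(0.45)) ≈ (-1.1102, -0.5608)

-1.1102, -0.5608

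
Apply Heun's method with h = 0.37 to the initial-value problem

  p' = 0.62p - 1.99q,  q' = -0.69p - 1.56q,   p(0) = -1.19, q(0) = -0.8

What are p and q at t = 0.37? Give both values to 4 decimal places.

-1.1195, -0.2957

Heun on (p,q): k1 = f(t_n, state_n); k2 = f(t_n + h, state_n + h·k1); state_{n+1} = state_n + (h/2)·(k1 + k2).
0.000000: (-1.190000, -0.800000)
  k1 = (0.854200, 2.069100)
  predictor → (-0.873946, -0.034433)
  k2 = (-0.473325, 0.656738)
  → (-1.119538, -0.295720)
(p(0.37), q(0.37)) ≈ (-1.1195, -0.2957)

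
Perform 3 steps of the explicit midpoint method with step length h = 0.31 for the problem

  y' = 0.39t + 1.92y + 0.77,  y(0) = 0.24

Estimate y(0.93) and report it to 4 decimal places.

3.4620

Midpoint: k1 = f(t_n, y_n); k2 = f(t_n + h/2, y_n + (h/2)·k1); y_{n+1} = y_n + h·k2.
t=0.000000, y=0.240000:
  k1 = f(0.000000, 0.240000) = 1.230800
  k2 = f(0.155000, 0.430774) = 1.657536
  y ← 0.240000 + 0.31·1.657536 = 0.753836
t=0.310000, y=0.753836:
  k1 = f(0.310000, 0.753836) = 2.338265
  k2 = f(0.465000, 1.116267) = 3.094583
  y ← 0.753836 + 0.31·3.094583 = 1.713157
t=0.620000, y=1.713157:
  k1 = f(0.620000, 1.713157) = 4.301061
  k2 = f(0.775000, 2.379822) = 5.641507
  y ← 1.713157 + 0.31·5.641507 = 3.462024
y(0.93) ≈ 3.4620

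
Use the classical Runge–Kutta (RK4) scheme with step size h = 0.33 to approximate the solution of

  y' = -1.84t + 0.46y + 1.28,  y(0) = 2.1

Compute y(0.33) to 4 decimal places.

RK4: k1 = f(t_n, y_n); k2 = f(t_n + h/2, y_n + (h/2)·k1); k3 = f(t_n + h/2, y_n + (h/2)·k2); k4 = f(t_n + h, y_n + h·k3); y_{n+1} = y_n + (h/6)·(k1 + 2k2 + 2k3 + k4).
t=0.000000, y=2.100000:
  k1 = f(0.000000, 2.100000) = 2.246000
  k2 = f(0.165000, 2.470590) = 2.112871
  k3 = f(0.165000, 2.448624) = 2.102767
  k4 = f(0.330000, 2.793913) = 1.958000
  y ← 2.100000 + (0.33/6)·(k1 + 2k2 + 2k3 + k4) = 2.794940
y(0.33) ≈ 2.7949

2.7949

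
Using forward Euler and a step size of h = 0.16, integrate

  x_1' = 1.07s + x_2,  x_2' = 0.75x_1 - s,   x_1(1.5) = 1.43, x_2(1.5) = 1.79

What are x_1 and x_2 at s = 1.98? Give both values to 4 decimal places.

3.1153, 1.7055

Euler on (x_1,x_2): x_1_{n+1} = x_1_n + h·x_1', x_2_{n+1} = x_2_n + h·x_2'.
1.500000: (1.430000, 1.790000); f=(3.395000, -0.427500) → (1.973200, 1.721600)
1.660000: (1.973200, 1.721600); f=(3.497800, -0.180100) → (2.532848, 1.692784)
1.820000: (2.532848, 1.692784); f=(3.640184, 0.079636) → (3.115277, 1.705526)
(x_1(1.98), x_2(1.98)) ≈ (3.1153, 1.7055)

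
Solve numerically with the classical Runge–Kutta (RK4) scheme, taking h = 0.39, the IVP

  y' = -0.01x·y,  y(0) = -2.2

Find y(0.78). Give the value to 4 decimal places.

RK4: k1 = f(x_n, y_n); k2 = f(x_n + h/2, y_n + (h/2)·k1); k3 = f(x_n + h/2, y_n + (h/2)·k2); k4 = f(x_n + h, y_n + h·k3); y_{n+1} = y_n + (h/6)·(k1 + 2k2 + 2k3 + k4).
x=0.000000, y=-2.200000:
  k1 = f(0.000000, -2.200000) = 0.000000
  k2 = f(0.195000, -2.200000) = 0.004290
  k3 = f(0.195000, -2.199163) = 0.004288
  k4 = f(0.390000, -2.198328) = 0.008573
  y ← -2.200000 + (0.39/6)·(k1 + 2k2 + 2k3 + k4) = -2.198328
x=0.390000, y=-2.198328:
  k1 = f(0.390000, -2.198328) = 0.008573
  k2 = f(0.585000, -2.196656) = 0.012850
  k3 = f(0.585000, -2.195822) = 0.012846
  k4 = f(0.780000, -2.193318) = 0.017108
  y ← -2.198328 + (0.39/6)·(k1 + 2k2 + 2k3 + k4) = -2.193318
y(0.78) ≈ -2.1933

-2.1933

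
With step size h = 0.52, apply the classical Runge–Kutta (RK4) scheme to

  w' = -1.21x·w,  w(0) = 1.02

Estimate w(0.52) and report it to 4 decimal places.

0.8660

RK4: k1 = f(x_n, w_n); k2 = f(x_n + h/2, w_n + (h/2)·k1); k3 = f(x_n + h/2, w_n + (h/2)·k2); k4 = f(x_n + h, w_n + h·k3); w_{n+1} = w_n + (h/6)·(k1 + 2k2 + 2k3 + k4).
x=0.000000, w=1.020000:
  k1 = f(0.000000, 1.020000) = 0.000000
  k2 = f(0.260000, 1.020000) = -0.320892
  k3 = f(0.260000, 0.936568) = -0.294644
  k4 = f(0.520000, 0.866785) = -0.545381
  w ← 1.020000 + (0.52/6)·(k1 + 2k2 + 2k3 + k4) = 0.866041
w(0.52) ≈ 0.8660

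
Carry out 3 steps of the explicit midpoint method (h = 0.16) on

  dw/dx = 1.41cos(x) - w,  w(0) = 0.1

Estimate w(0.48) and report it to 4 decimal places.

0.5748

Midpoint: k1 = f(x_n, w_n); k2 = f(x_n + h/2, w_n + (h/2)·k1); w_{n+1} = w_n + h·k2.
x=0.000000, w=0.100000:
  k1 = f(0.000000, 0.100000) = 1.310000
  k2 = f(0.080000, 0.204800) = 1.200690
  w ← 0.100000 + 0.16·1.200690 = 0.292110
x=0.160000, w=0.292110:
  k1 = f(0.160000, 0.292110) = 1.099880
  k2 = f(0.240000, 0.380101) = 0.989486
  w ← 0.292110 + 0.16·0.989486 = 0.450428
x=0.320000, w=0.450428:
  k1 = f(0.320000, 0.450428) = 0.887994
  k2 = f(0.400000, 0.521468) = 0.777228
  w ← 0.450428 + 0.16·0.777228 = 0.574785
w(0.48) ≈ 0.5748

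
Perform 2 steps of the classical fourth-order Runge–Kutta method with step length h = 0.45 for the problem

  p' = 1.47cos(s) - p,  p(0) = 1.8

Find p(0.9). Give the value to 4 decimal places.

RK4: k1 = f(s_n, p_n); k2 = f(s_n + h/2, p_n + (h/2)·k1); k3 = f(s_n + h/2, p_n + (h/2)·k2); k4 = f(s_n + h, p_n + h·k3); p_{n+1} = p_n + (h/6)·(k1 + 2k2 + 2k3 + k4).
s=0.000000, p=1.800000:
  k1 = f(0.000000, 1.800000) = -0.330000
  k2 = f(0.225000, 1.725750) = -0.292803
  k3 = f(0.225000, 1.734119) = -0.301172
  k4 = f(0.450000, 1.664473) = -0.340815
  p ← 1.800000 + (0.45/6)·(k1 + 2k2 + 2k3 + k4) = 1.660593
s=0.450000, p=1.660593:
  k1 = f(0.450000, 1.660593) = -0.336935
  k2 = f(0.675000, 1.584782) = -0.437143
  k3 = f(0.675000, 1.562235) = -0.414596
  k4 = f(0.900000, 1.474024) = -0.560258
  p ← 1.660593 + (0.45/6)·(k1 + 2k2 + 2k3 + k4) = 1.465542
p(0.9) ≈ 1.4655

1.4655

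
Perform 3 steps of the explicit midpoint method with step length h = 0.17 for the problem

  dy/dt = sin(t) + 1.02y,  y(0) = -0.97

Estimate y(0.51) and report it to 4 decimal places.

Midpoint: k1 = f(t_n, y_n); k2 = f(t_n + h/2, y_n + (h/2)·k1); y_{n+1} = y_n + h·k2.
t=0.000000, y=-0.970000:
  k1 = f(0.000000, -0.970000) = -0.989400
  k2 = f(0.085000, -1.054099) = -0.990283
  y ← -0.970000 + 0.17·(-0.990283) = -1.138348
t=0.170000, y=-1.138348:
  k1 = f(0.170000, -1.138348) = -0.991933
  k2 = f(0.255000, -1.222662) = -0.994870
  y ← -1.138348 + 0.17·(-0.994870) = -1.307476
t=0.340000, y=-1.307476:
  k1 = f(0.340000, -1.307476) = -1.000139
  k2 = f(0.425000, -1.392488) = -1.008017
  y ← -1.307476 + 0.17·(-1.008017) = -1.478839
y(0.51) ≈ -1.4788

-1.4788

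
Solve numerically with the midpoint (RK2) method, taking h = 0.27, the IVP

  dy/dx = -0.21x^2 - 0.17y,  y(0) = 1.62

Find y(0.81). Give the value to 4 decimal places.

Midpoint: k1 = f(x_n, y_n); k2 = f(x_n + h/2, y_n + (h/2)·k1); y_{n+1} = y_n + h·k2.
x=0.000000, y=1.620000:
  k1 = f(0.000000, 1.620000) = -0.275400
  k2 = f(0.135000, 1.582821) = -0.272907
  y ← 1.620000 + 0.27·(-0.272907) = 1.546315
x=0.270000, y=1.546315:
  k1 = f(0.270000, 1.546315) = -0.278183
  k2 = f(0.405000, 1.508761) = -0.290935
  y ← 1.546315 + 0.27·(-0.290935) = 1.467763
x=0.540000, y=1.467763:
  k1 = f(0.540000, 1.467763) = -0.310756
  k2 = f(0.675000, 1.425811) = -0.338069
  y ← 1.467763 + 0.27·(-0.338069) = 1.376484
y(0.81) ≈ 1.3765

1.3765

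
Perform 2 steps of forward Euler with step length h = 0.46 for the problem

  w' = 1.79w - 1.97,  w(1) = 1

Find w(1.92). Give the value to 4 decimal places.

Euler: w_{n+1} = w_n + h·f(s_n, w_n).
s=1.000000, w=1.000000: f=-0.180000 → w ← 1.000000 + 0.46·(-0.180000) = 0.917200
s=1.460000, w=0.917200: f=-0.328212 → w ← 0.917200 + 0.46·(-0.328212) = 0.766222
w(1.92) ≈ 0.7662

0.7662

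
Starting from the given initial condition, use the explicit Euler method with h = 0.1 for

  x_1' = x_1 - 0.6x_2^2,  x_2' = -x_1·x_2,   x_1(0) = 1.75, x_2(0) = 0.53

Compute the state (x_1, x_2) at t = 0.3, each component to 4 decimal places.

Euler on (x_1,x_2): x_1_{n+1} = x_1_n + h·x_1', x_2_{n+1} = x_2_n + h·x_2'.
0.000000: (1.750000, 0.530000); f=(1.581460, -0.927500) → (1.908146, 0.437250)
0.100000: (1.908146, 0.437250); f=(1.793433, -0.834337) → (2.087489, 0.353816)
0.200000: (2.087489, 0.353816); f=(2.012378, -0.738588) → (2.288727, 0.279958)
(x_1(0.3), x_2(0.3)) ≈ (2.2887, 0.2800)

2.2887, 0.2800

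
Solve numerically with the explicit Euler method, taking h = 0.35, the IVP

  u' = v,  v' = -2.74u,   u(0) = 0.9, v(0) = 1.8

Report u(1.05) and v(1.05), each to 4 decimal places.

1.6723, -2.3121

Euler on (u,v): u_{n+1} = u_n + h·u', v_{n+1} = v_n + h·v'.
0.000000: (0.900000, 1.800000); f=(1.800000, -2.466000) → (1.530000, 0.936900)
0.350000: (1.530000, 0.936900); f=(0.936900, -4.192200) → (1.857915, -0.530370)
0.700000: (1.857915, -0.530370); f=(-0.530370, -5.090687) → (1.672286, -2.312110)
(u(1.05), v(1.05)) ≈ (1.6723, -2.3121)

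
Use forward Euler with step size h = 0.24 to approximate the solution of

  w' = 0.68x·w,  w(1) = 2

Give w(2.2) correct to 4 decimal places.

Euler: w_{n+1} = w_n + h·f(x_n, w_n).
x=1.000000, w=2.000000: f=1.360000 → w ← 2.000000 + 0.24·1.360000 = 2.326400
x=1.240000, w=2.326400: f=1.961620 → w ← 2.326400 + 0.24·1.961620 = 2.797189
x=1.480000, w=2.797189: f=2.815091 → w ← 2.797189 + 0.24·2.815091 = 3.472811
x=1.720000, w=3.472811: f=4.061799 → w ← 3.472811 + 0.24·4.061799 = 4.447643
x=1.960000, w=4.447643: f=5.927818 → w ← 4.447643 + 0.24·5.927818 = 5.870319
w(2.2) ≈ 5.8703

5.8703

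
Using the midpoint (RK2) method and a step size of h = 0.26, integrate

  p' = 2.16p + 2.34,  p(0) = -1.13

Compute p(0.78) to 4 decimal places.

Midpoint: k1 = f(s_n, p_n); k2 = f(s_n + h/2, p_n + (h/2)·k1); p_{n+1} = p_n + h·k2.
s=0.000000, p=-1.130000:
  k1 = f(0.000000, -1.130000) = -0.100800
  k2 = f(0.130000, -1.143104) = -0.129105
  p ← -1.130000 + 0.26·(-0.129105) = -1.163567
s=0.260000, p=-1.163567:
  k1 = f(0.260000, -1.163567) = -0.173305
  k2 = f(0.390000, -1.186097) = -0.221969
  p ← -1.163567 + 0.26·(-0.221969) = -1.221279
s=0.520000, p=-1.221279:
  k1 = f(0.520000, -1.221279) = -0.297963
  k2 = f(0.650000, -1.260014) = -0.381631
  p ← -1.221279 + 0.26·(-0.381631) = -1.320503
p(0.78) ≈ -1.3205

-1.3205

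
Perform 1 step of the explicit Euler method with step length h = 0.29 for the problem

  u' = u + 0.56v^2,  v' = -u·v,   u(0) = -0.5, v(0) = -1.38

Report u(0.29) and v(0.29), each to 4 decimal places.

Euler on (u,v): u_{n+1} = u_n + h·u', v_{n+1} = v_n + h·v'.
0.000000: (-0.500000, -1.380000); f=(0.566464, -0.690000) → (-0.335725, -1.580100)
(u(0.29), v(0.29)) ≈ (-0.3357, -1.5801)

-0.3357, -1.5801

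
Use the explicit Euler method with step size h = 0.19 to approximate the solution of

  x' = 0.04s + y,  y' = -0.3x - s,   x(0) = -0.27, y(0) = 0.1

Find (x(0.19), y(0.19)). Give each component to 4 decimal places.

-0.2510, 0.1154

Euler on (x,y): x_{n+1} = x_n + h·x', y_{n+1} = y_n + h·y'.
0.000000: (-0.270000, 0.100000); f=(0.100000, 0.081000) → (-0.251000, 0.115390)
(x(0.19), y(0.19)) ≈ (-0.2510, 0.1154)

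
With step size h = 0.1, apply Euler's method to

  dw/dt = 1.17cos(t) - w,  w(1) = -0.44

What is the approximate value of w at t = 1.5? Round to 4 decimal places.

-0.0973

Euler: w_{n+1} = w_n + h·f(t_n, w_n).
t=1.000000, w=-0.440000: f=1.072154 → w ← -0.440000 + 0.1·1.072154 = -0.332785
t=1.100000, w=-0.332785: f=0.863492 → w ← -0.332785 + 0.1·0.863492 = -0.246435
t=1.200000, w=-0.246435: f=0.670394 → w ← -0.246435 + 0.1·0.670394 = -0.179396
t=1.300000, w=-0.179396: f=0.492370 → w ← -0.179396 + 0.1·0.492370 = -0.130159
t=1.400000, w=-0.130159: f=0.329021 → w ← -0.130159 + 0.1·0.329021 = -0.097257
w(1.5) ≈ -0.0973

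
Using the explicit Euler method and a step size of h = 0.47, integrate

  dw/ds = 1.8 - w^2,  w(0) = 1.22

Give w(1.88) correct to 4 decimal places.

Euler: w_{n+1} = w_n + h·f(s_n, w_n).
s=0.000000, w=1.220000: f=0.311600 → w ← 1.220000 + 0.47·0.311600 = 1.366452
s=0.470000, w=1.366452: f=-0.067191 → w ← 1.366452 + 0.47·(-0.067191) = 1.334872
s=0.940000, w=1.334872: f=0.018116 → w ← 1.334872 + 0.47·0.018116 = 1.343387
s=1.410000, w=1.343387: f=-0.004688 → w ← 1.343387 + 0.47·(-0.004688) = 1.341183
w(1.88) ≈ 1.3412

1.3412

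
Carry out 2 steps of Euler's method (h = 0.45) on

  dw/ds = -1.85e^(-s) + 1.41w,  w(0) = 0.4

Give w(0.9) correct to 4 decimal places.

Euler: w_{n+1} = w_n + h·f(s_n, w_n).
s=0.000000, w=0.400000: f=-1.286000 → w ← 0.400000 + 0.45·(-1.286000) = -0.178700
s=0.450000, w=-0.178700: f=-1.431579 → w ← -0.178700 + 0.45·(-1.431579) = -0.822911
w(0.9) ≈ -0.8229

-0.8229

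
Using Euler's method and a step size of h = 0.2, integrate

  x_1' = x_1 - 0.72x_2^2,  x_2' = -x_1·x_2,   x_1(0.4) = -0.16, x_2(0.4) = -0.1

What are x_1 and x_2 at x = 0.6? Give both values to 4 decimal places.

Euler on (x_1,x_2): x_1_{n+1} = x_1_n + h·x_1', x_2_{n+1} = x_2_n + h·x_2'.
0.400000: (-0.160000, -0.100000); f=(-0.167200, -0.016000) → (-0.193440, -0.103200)
(x_1(0.6), x_2(0.6)) ≈ (-0.1934, -0.1032)

-0.1934, -0.1032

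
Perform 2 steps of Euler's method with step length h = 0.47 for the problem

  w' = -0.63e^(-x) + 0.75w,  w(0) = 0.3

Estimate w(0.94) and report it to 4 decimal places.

-0.0368

Euler: w_{n+1} = w_n + h·f(x_n, w_n).
x=0.000000, w=0.300000: f=-0.405000 → w ← 0.300000 + 0.47·(-0.405000) = 0.109650
x=0.470000, w=0.109650: f=-0.311514 → w ← 0.109650 + 0.47·(-0.311514) = -0.036762
w(0.94) ≈ -0.0368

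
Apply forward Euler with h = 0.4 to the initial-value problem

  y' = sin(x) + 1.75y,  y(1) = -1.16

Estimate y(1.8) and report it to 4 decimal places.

Euler: y_{n+1} = y_n + h·f(x_n, y_n).
x=1.000000, y=-1.160000: f=-1.188529 → y ← -1.160000 + 0.4·(-1.188529) = -1.635412
x=1.400000, y=-1.635412: f=-1.876521 → y ← -1.635412 + 0.4·(-1.876521) = -2.386020
y(1.8) ≈ -2.3860

-2.3860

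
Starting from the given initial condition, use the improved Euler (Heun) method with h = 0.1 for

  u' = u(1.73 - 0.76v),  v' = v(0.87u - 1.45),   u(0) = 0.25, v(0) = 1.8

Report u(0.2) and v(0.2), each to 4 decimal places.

0.2774, 1.4105

Heun on (u,v): k1 = f(s_n, state_n); k2 = f(s_n + h, state_n + h·k1); state_{n+1} = state_n + (h/2)·(k1 + k2).
0.000000: (0.250000, 1.800000)
  k1 = (0.090500, -2.218500)
  predictor → (0.259050, 1.578150)
  k2 = (0.137453, -1.932644)
  → (0.261398, 1.592443)
0.100000: (0.261398, 1.592443)
  k1 = (0.135860, -1.946895)
  predictor → (0.274984, 1.397753)
  k2 = (0.183609, -1.692350)
  → (0.277371, 1.410481)
(u(0.2), v(0.2)) ≈ (0.2774, 1.4105)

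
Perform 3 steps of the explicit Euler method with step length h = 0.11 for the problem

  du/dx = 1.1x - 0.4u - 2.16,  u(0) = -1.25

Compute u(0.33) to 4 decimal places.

Euler: u_{n+1} = u_n + h·f(x_n, u_n).
x=0.000000, u=-1.250000: f=-1.660000 → u ← -1.250000 + 0.11·(-1.660000) = -1.432600
x=0.110000, u=-1.432600: f=-1.465960 → u ← -1.432600 + 0.11·(-1.465960) = -1.593856
x=0.220000, u=-1.593856: f=-1.280458 → u ← -1.593856 + 0.11·(-1.280458) = -1.734706
u(0.33) ≈ -1.7347

-1.7347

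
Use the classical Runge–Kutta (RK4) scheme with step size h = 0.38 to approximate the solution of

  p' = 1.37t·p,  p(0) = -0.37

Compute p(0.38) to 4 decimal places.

RK4: k1 = f(t_n, p_n); k2 = f(t_n + h/2, p_n + (h/2)·k1); k3 = f(t_n + h/2, p_n + (h/2)·k2); k4 = f(t_n + h, p_n + h·k3); p_{n+1} = p_n + (h/6)·(k1 + 2k2 + 2k3 + k4).
t=0.000000, p=-0.370000:
  k1 = f(0.000000, -0.370000) = 0.000000
  k2 = f(0.190000, -0.370000) = -0.096311
  k3 = f(0.190000, -0.388299) = -0.101074
  k4 = f(0.380000, -0.408408) = -0.212617
  p ← -0.370000 + (0.38/6)·(k1 + 2k2 + 2k3 + k4) = -0.408468
p(0.38) ≈ -0.4085

-0.4085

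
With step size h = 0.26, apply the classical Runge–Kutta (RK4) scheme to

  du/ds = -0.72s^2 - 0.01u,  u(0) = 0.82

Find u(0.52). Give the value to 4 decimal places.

0.7820

RK4: k1 = f(s_n, u_n); k2 = f(s_n + h/2, u_n + (h/2)·k1); k3 = f(s_n + h/2, u_n + (h/2)·k2); k4 = f(s_n + h, u_n + h·k3); u_{n+1} = u_n + (h/6)·(k1 + 2k2 + 2k3 + k4).
s=0.000000, u=0.820000:
  k1 = f(0.000000, 0.820000) = -0.008200
  k2 = f(0.130000, 0.818934) = -0.020357
  k3 = f(0.130000, 0.817354) = -0.020342
  k4 = f(0.260000, 0.814711) = -0.056819
  u ← 0.820000 + (0.26/6)·(k1 + 2k2 + 2k3 + k4) = 0.813655
s=0.260000, u=0.813655:
  k1 = f(0.260000, 0.813655) = -0.056809
  k2 = f(0.390000, 0.806270) = -0.117575
  k3 = f(0.390000, 0.798371) = -0.117496
  k4 = f(0.520000, 0.783106) = -0.202519
  u ← 0.813655 + (0.26/6)·(k1 + 2k2 + 2k3 + k4) = 0.782045
u(0.52) ≈ 0.7820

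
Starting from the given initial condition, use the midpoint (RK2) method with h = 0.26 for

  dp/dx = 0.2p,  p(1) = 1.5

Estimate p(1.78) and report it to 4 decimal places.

Midpoint: k1 = f(x_n, p_n); k2 = f(x_n + h/2, p_n + (h/2)·k1); p_{n+1} = p_n + h·k2.
x=1.000000, p=1.500000:
  k1 = f(1.000000, 1.500000) = 0.300000
  k2 = f(1.130000, 1.539000) = 0.307800
  p ← 1.500000 + 0.26·0.307800 = 1.580028
x=1.260000, p=1.580028:
  k1 = f(1.260000, 1.580028) = 0.316006
  k2 = f(1.390000, 1.621109) = 0.324222
  p ← 1.580028 + 0.26·0.324222 = 1.664326
x=1.520000, p=1.664326:
  k1 = f(1.520000, 1.664326) = 0.332865
  k2 = f(1.650000, 1.707598) = 0.341520
  p ← 1.664326 + 0.26·0.341520 = 1.753121
p(1.78) ≈ 1.7531

1.7531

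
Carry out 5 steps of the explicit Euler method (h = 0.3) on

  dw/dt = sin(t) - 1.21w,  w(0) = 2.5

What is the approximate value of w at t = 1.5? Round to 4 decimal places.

0.7832

Euler: w_{n+1} = w_n + h·f(t_n, w_n).
t=0.000000, w=2.500000: f=-3.025000 → w ← 2.500000 + 0.3·(-3.025000) = 1.592500
t=0.300000, w=1.592500: f=-1.631405 → w ← 1.592500 + 0.3·(-1.631405) = 1.103079
t=0.600000, w=1.103079: f=-0.770083 → w ← 1.103079 + 0.3·(-0.770083) = 0.872054
t=0.900000, w=0.872054: f=-0.271858 → w ← 0.872054 + 0.3·(-0.271858) = 0.790496
t=1.200000, w=0.790496: f=-0.024461 → w ← 0.790496 + 0.3·(-0.024461) = 0.783158
w(1.5) ≈ 0.7832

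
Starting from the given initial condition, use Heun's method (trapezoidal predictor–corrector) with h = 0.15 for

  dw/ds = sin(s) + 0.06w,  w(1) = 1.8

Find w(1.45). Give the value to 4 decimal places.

Heun: k1 = f(s_n, w_n); k2 = f(s_n + h, w_n + h·k1); w_{n+1} = w_n + (h/2)·(k1 + k2).
s=1.000000, w=1.800000:
  k1 = f(1.000000, 1.800000) = 0.949471
  k2 = f(1.150000, 1.942421) = 1.029309
  w ← 1.800000 + (0.15/2)·(0.949471 + 1.029309) = 1.948409
s=1.150000, w=1.948409:
  k1 = f(1.150000, 1.948409) = 1.029668
  k2 = f(1.300000, 2.102859) = 1.089730
  w ← 1.948409 + (0.15/2)·(1.029668 + 1.089730) = 2.107363
s=1.300000, w=2.107363:
  k1 = f(1.300000, 2.107363) = 1.090000
  k2 = f(1.450000, 2.270863) = 1.128965
  w ← 2.107363 + (0.15/2)·(1.090000 + 1.128965) = 2.273786
w(1.45) ≈ 2.2738

2.2738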